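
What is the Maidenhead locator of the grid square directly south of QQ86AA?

Latitude subsquare a = 0; −1 → -1, wraps to 23 = x, carry into square.
Latitude square 6; −1 → 5.
The longitude characters are unchanged.

QQ85ax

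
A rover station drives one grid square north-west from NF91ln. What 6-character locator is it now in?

NF91ko

Longitude subsquare l = 11; −1 → 10 = k.
Latitude subsquare n = 13; +1 → 14 = o.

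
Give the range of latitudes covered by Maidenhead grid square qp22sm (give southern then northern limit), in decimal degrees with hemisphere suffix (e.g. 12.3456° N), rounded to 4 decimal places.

62.5000° N, 62.5417° N

Field Q=16, P=15: +16·20° lon, +15·10° lat → SW at lon 140°, lat 60°.
Square 2, 2: +2·2° lon, +2·1° lat → SW at lon 144°, lat 62°.
Subsquare s=18, m=12: +18·0.0833333° lon, +12·0.0416667° lat → SW at lon 145.5°, lat 62.5°.
Cell spans 0.0833333° lon × 0.0416667° lat.
south 62.5000° N, north 62.5417° N.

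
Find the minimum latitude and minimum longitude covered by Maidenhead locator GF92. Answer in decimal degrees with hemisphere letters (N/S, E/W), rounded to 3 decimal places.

Field G=6, F=5: +6·20° lon, +5·10° lat → SW at lon -60°, lat -40°.
Square 9, 2: +9·2° lon, +2·1° lat → SW at lon -42°, lat -38°.
latitude 38.000° S, longitude 42.000° W.

38.000° S, 42.000° W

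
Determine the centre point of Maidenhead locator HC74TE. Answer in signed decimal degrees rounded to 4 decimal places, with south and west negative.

-65.8125, -24.3750

Field H=7, C=2: +7·20° lon, +2·10° lat → SW at lon -40°, lat -70°.
Square 7, 4: +7·2° lon, +4·1° lat → SW at lon -26°, lat -66°.
Subsquare t=19, e=4: +19·0.0833333° lon, +4·0.0416667° lat → SW at lon -24.4167°, lat -65.8333°.
Cell spans 0.0833333° lon × 0.0416667° lat. Centre is SW corner plus half of each.
latitude -65.8125, longitude -24.3750.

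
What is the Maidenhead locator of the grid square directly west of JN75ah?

JN65xh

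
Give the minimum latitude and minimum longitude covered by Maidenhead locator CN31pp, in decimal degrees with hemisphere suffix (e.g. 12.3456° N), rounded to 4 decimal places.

Field C=2, N=13: +2·20° lon, +13·10° lat → SW at lon -140°, lat 40°.
Square 3, 1: +3·2° lon, +1·1° lat → SW at lon -134°, lat 41°.
Subsquare p=15, p=15: +15·0.0833333° lon, +15·0.0416667° lat → SW at lon -132.75°, lat 41.625°.
latitude 41.6250° N, longitude 132.7500° W.

41.6250° N, 132.7500° W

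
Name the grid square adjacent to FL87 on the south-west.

Longitude square 8; −1 → 7.
Latitude square 7; −1 → 6.

FL76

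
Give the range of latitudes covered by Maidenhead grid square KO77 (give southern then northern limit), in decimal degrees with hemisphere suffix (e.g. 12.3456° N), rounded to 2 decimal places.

Field K=10, O=14: +10·20° lon, +14·10° lat → SW at lon 20°, lat 50°.
Square 7, 7: +7·2° lon, +7·1° lat → SW at lon 34°, lat 57°.
Cell spans 2° lon × 1° lat.
south 57.00° N, north 58.00° N.

57.00° N, 58.00° N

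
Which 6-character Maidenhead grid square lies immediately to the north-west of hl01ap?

GL91xq

Longitude subsquare a = 0; −1 → -1, wraps to 23 = x, carry into square.
Longitude square 0; −1 → -1, wraps to 9, carry into field.
Longitude field H = 7; −1 → 6 = G.
Latitude subsquare p = 15; +1 → 16 = q.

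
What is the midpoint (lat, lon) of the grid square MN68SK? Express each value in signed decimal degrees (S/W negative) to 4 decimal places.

Field M=12, N=13: +12·20° lon, +13·10° lat → SW at lon 60°, lat 40°.
Square 6, 8: +6·2° lon, +8·1° lat → SW at lon 72°, lat 48°.
Subsquare s=18, k=10: +18·0.0833333° lon, +10·0.0416667° lat → SW at lon 73.5°, lat 48.4167°.
Cell spans 0.0833333° lon × 0.0416667° lat. Centre is SW corner plus half of each.
latitude 48.4375, longitude 73.5417.

48.4375, 73.5417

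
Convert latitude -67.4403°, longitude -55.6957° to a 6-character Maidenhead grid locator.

Shift to the Maidenhead origin (180°W, 90°S): lon 124.3043, lat 22.5597.
Field: 124.3043/20 → 6 → G, 22.5597/10 → 2 → C; chars GC.
Square: 4.3043/2 → 2, 2.5597/1 → 2; chars 22.
Subsquare: 0.3043/0.0833333 → 3 → d, 0.5597/0.0416667 → 13 → n; chars dn.

GC22dn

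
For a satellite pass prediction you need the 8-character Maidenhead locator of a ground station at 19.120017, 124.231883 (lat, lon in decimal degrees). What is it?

PK29cc78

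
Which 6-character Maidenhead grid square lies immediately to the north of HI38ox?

Latitude subsquare x = 23; +1 → 24, wraps to 0 = a, carry into square.
Latitude square 8; +1 → 9.
The longitude characters are unchanged.

HI39oa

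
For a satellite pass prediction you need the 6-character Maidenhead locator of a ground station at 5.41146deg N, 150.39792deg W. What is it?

Offset from 180°W / 90°S: lon 29.6021°, lat 95.4115°.
Field (20°×10°, letters A–R): lon ⌊29.6021/20⌋ = 1 → B; lat ⌊95.4115/10⌋ = 9 → J.
Square (2°×1°, digits 0–9): lon ⌊9.6021/2⌋ = 4; lat ⌊5.4115/1⌋ = 5.
Subsquare (5′×2.5′, letters a–x): lon ⌊1.6021/0.0833333⌋ = 19 → t; lat ⌊0.4115/0.0416667⌋ = 9 → j.

BJ45tj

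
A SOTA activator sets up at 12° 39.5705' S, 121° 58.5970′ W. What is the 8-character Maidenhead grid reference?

Add 180° to longitude and 90° to latitude: 58.02338, 77.34049.
Field: 58.02338/20 → 2 → C, 77.34049/10 → 7 → H; chars CH.
Square: 18.02338/2 → 9, 7.34049/1 → 7; chars 97.
Subsquare: 0.02338/0.0833333 → 0 → a, 0.34049/0.0416667 → 8 → i; chars ai.
Extended square: 0.02338/0.00833333 → 2, 0.00716/0.00416667 → 1; chars 21.

CH97ai21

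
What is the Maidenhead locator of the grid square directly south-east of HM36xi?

HM46ah

Longitude subsquare x = 23; +1 → 24, wraps to 0 = a, carry into square.
Longitude square 3; +1 → 4.
Latitude subsquare i = 8; −1 → 7 = h.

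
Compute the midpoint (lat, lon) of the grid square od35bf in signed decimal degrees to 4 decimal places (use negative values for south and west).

-54.7708, 106.1250

Field O=14, D=3: +14·20° lon, +3·10° lat → SW at lon 100°, lat -60°.
Square 3, 5: +3·2° lon, +5·1° lat → SW at lon 106°, lat -55°.
Subsquare b=1, f=5: +1·0.0833333° lon, +5·0.0416667° lat → SW at lon 106.083°, lat -54.7917°.
Cell spans 0.0833333° lon × 0.0416667° lat. Centre is SW corner plus half of each.
latitude -54.7708, longitude 106.1250.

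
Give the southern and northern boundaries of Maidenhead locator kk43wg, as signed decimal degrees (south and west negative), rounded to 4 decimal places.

13.2500, 13.2917

Field K=10, K=10: +10·20° lon, +10·10° lat → SW at lon 20°, lat 10°.
Square 4, 3: +4·2° lon, +3·1° lat → SW at lon 28°, lat 13°.
Subsquare w=22, g=6: +22·0.0833333° lon, +6·0.0416667° lat → SW at lon 29.8333°, lat 13.25°.
Cell spans 0.0833333° lon × 0.0416667° lat.
south 13.2500, north 13.2917.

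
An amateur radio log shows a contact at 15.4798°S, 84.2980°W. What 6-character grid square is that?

EH74um

Offset from 180°W / 90°S: lon 95.7020°, lat 74.5202°.
Field: lon ⌊95.7020/20⌋ = 4 → E; lat ⌊74.5202/10⌋ = 7 → H.
Square: lon ⌊15.7020/2⌋ = 7; lat ⌊4.5202/1⌋ = 4.
Subsquare: lon ⌊1.7020/0.0833333⌋ = 20 → u; lat ⌊0.5202/0.0416667⌋ = 12 → m.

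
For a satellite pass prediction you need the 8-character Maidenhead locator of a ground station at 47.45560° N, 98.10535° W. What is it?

Offset from 180°W / 90°S: lon 81.89465°, lat 137.45560°.
Field (20°×10°, letters A–R): 81.89465/20 → 4 → E, 137.45560/10 → 13 → N; chars EN.
Square (2°×1°, digits 0–9): 1.89465/2 → 0, 7.45560/1 → 7; chars 07.
Subsquare (5′×2.5′, letters a–x): 1.89465/0.0833333 → 22 → w, 0.45560/0.0416667 → 10 → k; chars wk.
Extended square (30″×15″, digits 0–9): 0.06132/0.00833333 → 7, 0.03893/0.00416667 → 9; chars 79.

EN07wk79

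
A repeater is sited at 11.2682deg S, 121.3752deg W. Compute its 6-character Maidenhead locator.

Add 180° to longitude and 90° to latitude: 58.6248, 78.7318.
Field (20°×10°, letters A–R): lon ⌊58.6248/20⌋ = 2 → C; lat ⌊78.7318/10⌋ = 7 → H.
Square (2°×1°, digits 0–9): lon ⌊18.6248/2⌋ = 9; lat ⌊8.7318/1⌋ = 8.
Subsquare (5′×2.5′, letters a–x): lon ⌊0.6248/0.0833333⌋ = 7 → h; lat ⌊0.7318/0.0416667⌋ = 17 → r.

CH98hr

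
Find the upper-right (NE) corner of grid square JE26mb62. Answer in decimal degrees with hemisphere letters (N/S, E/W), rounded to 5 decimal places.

43.94583° S, 5.05833° E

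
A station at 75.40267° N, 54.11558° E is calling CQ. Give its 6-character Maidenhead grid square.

LQ75bj

Add 180° to longitude and 90° to latitude: 234.1156, 165.4027.
Field (20°×10°, letters A–R): 234.1156/20 → 11 → L, 165.4027/10 → 16 → Q; chars LQ.
Square (2°×1°, digits 0–9): 14.1156/2 → 7, 5.4027/1 → 5; chars 75.
Subsquare (5′×2.5′, letters a–x): 0.1156/0.0833333 → 1 → b, 0.4027/0.0416667 → 9 → j; chars bj.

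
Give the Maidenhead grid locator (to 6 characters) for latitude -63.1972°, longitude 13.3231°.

Add 180° to longitude and 90° to latitude: 193.3231, 26.8028.
Field: 193.3231/20 → 9 → J, 26.8028/10 → 2 → C; chars JC.
Square: 13.3231/2 → 6, 6.8028/1 → 6; chars 66.
Subsquare: 1.3231/0.0833333 → 15 → p, 0.8028/0.0416667 → 19 → t; chars pt.

JC66pt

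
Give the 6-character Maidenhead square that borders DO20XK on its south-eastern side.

DO30aj

Longitude subsquare x = 23; +1 → 24, wraps to 0 = a, carry into square.
Longitude square 2; +1 → 3.
Latitude subsquare k = 10; −1 → 9 = j.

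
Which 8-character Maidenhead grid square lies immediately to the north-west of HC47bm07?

HC47am98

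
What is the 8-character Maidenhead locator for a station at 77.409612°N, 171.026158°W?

AQ47lj68

Offset from 180°W / 90°S: lon 8.97384°, lat 167.40961°.
Field: 8.97384/20 → 0 → A, 167.40961/10 → 16 → Q; chars AQ.
Square: 8.97384/2 → 4, 7.40961/1 → 7; chars 47.
Subsquare: 0.97384/0.0833333 → 11 → l, 0.40961/0.0416667 → 9 → j; chars lj.
Extended square: 0.05718/0.00833333 → 6, 0.03461/0.00416667 → 8; chars 68.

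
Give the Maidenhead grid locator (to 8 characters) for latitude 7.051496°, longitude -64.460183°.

Offset from 180°W / 90°S: lon 115.53982°, lat 97.05150°.
Field: 115.53982/20 → 5 → F, 97.05150/10 → 9 → J; chars FJ.
Square: 15.53982/2 → 7, 7.05150/1 → 7; chars 77.
Subsquare: 1.53982/0.0833333 → 18 → s, 0.05150/0.0416667 → 1 → b; chars sb.
Extended square: 0.03982/0.00833333 → 4, 0.00983/0.00416667 → 2; chars 42.

FJ77sb42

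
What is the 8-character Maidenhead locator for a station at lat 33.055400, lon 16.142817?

JM83bb73

Shift to the Maidenhead origin (180°W, 90°S): lon 196.14282, lat 123.05540.
Field (20°×10°, letters A–R): 196.14282/20 → 9 → J, 123.05540/10 → 12 → M; chars JM.
Square (2°×1°, digits 0–9): 16.14282/2 → 8, 3.05540/1 → 3; chars 83.
Subsquare (5′×2.5′, letters a–x): 0.14282/0.0833333 → 1 → b, 0.05540/0.0416667 → 1 → b; chars bb.
Extended square (30″×15″, digits 0–9): 0.05948/0.00833333 → 7, 0.01373/0.00416667 → 3; chars 73.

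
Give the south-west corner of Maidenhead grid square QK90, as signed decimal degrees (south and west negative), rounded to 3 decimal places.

Field Q=16, K=10: +16·20° lon, +10·10° lat → SW at lon 140°, lat 10°.
Square 9, 0: +9·2° lon, +0·1° lat → SW at lon 158°, lat 10°.
latitude 10.000, longitude 158.000.

10.000, 158.000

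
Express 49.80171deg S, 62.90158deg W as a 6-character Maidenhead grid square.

FE80ne

Offset from 180°W / 90°S: lon 117.0984°, lat 40.1983°.
Field (20°×10°, letters A–R): 117.0984/20 → 5 → F, 40.1983/10 → 4 → E; chars FE.
Square (2°×1°, digits 0–9): 17.0984/2 → 8, 0.1983/1 → 0; chars 80.
Subsquare (5′×2.5′, letters a–x): 1.0984/0.0833333 → 13 → n, 0.1983/0.0416667 → 4 → e; chars ne.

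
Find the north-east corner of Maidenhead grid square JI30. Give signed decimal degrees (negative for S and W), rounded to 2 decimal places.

Field J=9, I=8: +9·20° lon, +8·10° lat → SW at lon 0°, lat -10°.
Square 3, 0: +3·2° lon, +0·1° lat → SW at lon 6°, lat -10°.
Cell spans 2° lon × 1° lat. NE corner is SW corner plus one full cell.
latitude -9.00, longitude 8.00.

-9.00, 8.00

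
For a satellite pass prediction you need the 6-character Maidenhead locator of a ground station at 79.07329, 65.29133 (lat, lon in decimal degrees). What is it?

MQ29pb

Shift to the Maidenhead origin (180°W, 90°S): lon 245.2913, lat 169.0733.
Field: lon ⌊245.2913/20⌋ = 12 → M; lat ⌊169.0733/10⌋ = 16 → Q.
Square: lon ⌊5.2913/2⌋ = 2; lat ⌊9.0733/1⌋ = 9.
Subsquare: lon ⌊1.2913/0.0833333⌋ = 15 → p; lat ⌊0.0733/0.0416667⌋ = 1 → b.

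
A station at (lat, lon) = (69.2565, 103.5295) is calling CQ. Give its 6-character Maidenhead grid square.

OP19sg

Shift to the Maidenhead origin (180°W, 90°S): lon 283.5295, lat 159.2565.
Field: lon ⌊283.5295/20⌋ = 14 → O; lat ⌊159.2565/10⌋ = 15 → P.
Square: lon ⌊3.5295/2⌋ = 1; lat ⌊9.2565/1⌋ = 9.
Subsquare: lon ⌊1.5295/0.0833333⌋ = 18 → s; lat ⌊0.2565/0.0416667⌋ = 6 → g.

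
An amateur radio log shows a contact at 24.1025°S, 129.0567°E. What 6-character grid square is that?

PG45mv

Add 180° to longitude and 90° to latitude: 309.0567, 65.8975.
Field: lon ⌊309.0567/20⌋ = 15 → P; lat ⌊65.8975/10⌋ = 6 → G.
Square: lon ⌊9.0567/2⌋ = 4; lat ⌊5.8975/1⌋ = 5.
Subsquare: lon ⌊1.0567/0.0833333⌋ = 12 → m; lat ⌊0.8975/0.0416667⌋ = 21 → v.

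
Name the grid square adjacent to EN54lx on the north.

EN55la

Latitude subsquare x = 23; +1 → 24, wraps to 0 = a, carry into square.
Latitude square 4; +1 → 5.
The longitude characters are unchanged.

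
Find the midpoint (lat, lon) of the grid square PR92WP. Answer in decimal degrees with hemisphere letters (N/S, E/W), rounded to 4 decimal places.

Field P=15, R=17: +15·20° lon, +17·10° lat → SW at lon 120°, lat 80°.
Square 9, 2: +9·2° lon, +2·1° lat → SW at lon 138°, lat 82°.
Subsquare w=22, p=15: +22·0.0833333° lon, +15·0.0416667° lat → SW at lon 139.833°, lat 82.625°.
Cell spans 0.0833333° lon × 0.0416667° lat. Centre is SW corner plus half of each.
latitude 82.6458° N, longitude 139.8750° E.

82.6458° N, 139.8750° E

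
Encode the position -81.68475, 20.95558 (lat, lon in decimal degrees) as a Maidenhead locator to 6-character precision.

KA08lh

Shift to the Maidenhead origin (180°W, 90°S): lon 200.9556, lat 8.3153.
Field: 200.9556/20 → 10 → K, 8.3153/10 → 0 → A; chars KA.
Square: 0.9556/2 → 0, 8.3153/1 → 8; chars 08.
Subsquare: 0.9556/0.0833333 → 11 → l, 0.3153/0.0416667 → 7 → h; chars lh.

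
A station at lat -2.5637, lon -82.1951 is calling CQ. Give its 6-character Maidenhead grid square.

Add 180° to longitude and 90° to latitude: 97.8049, 87.4363.
Field (20°×10°, letters A–R): lon ⌊97.8049/20⌋ = 4 → E; lat ⌊87.4363/10⌋ = 8 → I.
Square (2°×1°, digits 0–9): lon ⌊17.8049/2⌋ = 8; lat ⌊7.4363/1⌋ = 7.
Subsquare (5′×2.5′, letters a–x): lon ⌊1.8049/0.0833333⌋ = 21 → v; lat ⌊0.4363/0.0416667⌋ = 10 → k.

EI87vk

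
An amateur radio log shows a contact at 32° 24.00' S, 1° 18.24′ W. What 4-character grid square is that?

IF97

Shift to the Maidenhead origin (180°W, 90°S): lon 178.70, lat 57.60.
Field: 178.70/20 → 8 → I, 57.60/10 → 5 → F; chars IF.
Square: 18.70/2 → 9, 7.60/1 → 7; chars 97.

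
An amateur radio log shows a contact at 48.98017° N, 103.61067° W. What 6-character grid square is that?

DN88ex

Offset from 180°W / 90°S: lon 76.3893°, lat 138.9802°.
Field (20°×10°, letters A–R): lon ⌊76.3893/20⌋ = 3 → D; lat ⌊138.9802/10⌋ = 13 → N.
Square (2°×1°, digits 0–9): lon ⌊16.3893/2⌋ = 8; lat ⌊8.9802/1⌋ = 8.
Subsquare (5′×2.5′, letters a–x): lon ⌊0.3893/0.0833333⌋ = 4 → e; lat ⌊0.9802/0.0416667⌋ = 23 → x.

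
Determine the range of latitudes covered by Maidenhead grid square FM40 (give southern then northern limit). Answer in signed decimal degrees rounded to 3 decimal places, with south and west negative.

Field F=5, M=12: +5·20° lon, +12·10° lat → SW at lon -80°, lat 30°.
Square 4, 0: +4·2° lon, +0·1° lat → SW at lon -72°, lat 30°.
Cell spans 2° lon × 1° lat.
south 30.000, north 31.000.

30.000, 31.000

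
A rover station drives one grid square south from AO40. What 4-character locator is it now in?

AN49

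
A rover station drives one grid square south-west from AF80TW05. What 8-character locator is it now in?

Longitude extended square 0; −1 → -1, wraps to 9, carry into subsquare.
Longitude subsquare t = 19; −1 → 18 = s.
Latitude extended square 5; −1 → 4.

AF80sw94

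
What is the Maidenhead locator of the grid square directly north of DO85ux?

Latitude subsquare x = 23; +1 → 24, wraps to 0 = a, carry into square.
Latitude square 5; +1 → 6.
The longitude characters are unchanged.

DO86ua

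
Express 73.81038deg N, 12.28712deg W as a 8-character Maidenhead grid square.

IQ33ut54

Shift to the Maidenhead origin (180°W, 90°S): lon 167.71288, lat 163.81038.
Field: lon ⌊167.71288/20⌋ = 8 → I; lat ⌊163.81038/10⌋ = 16 → Q.
Square: lon ⌊7.71288/2⌋ = 3; lat ⌊3.81038/1⌋ = 3.
Subsquare: lon ⌊1.71288/0.0833333⌋ = 20 → u; lat ⌊0.81038/0.0416667⌋ = 19 → t.
Extended square: lon ⌊0.04621/0.00833333⌋ = 5; lat ⌊0.01871/0.00416667⌋ = 4.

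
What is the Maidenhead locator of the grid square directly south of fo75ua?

Latitude subsquare a = 0; −1 → -1, wraps to 23 = x, carry into square.
Latitude square 5; −1 → 4.
The longitude characters are unchanged.

FO74ux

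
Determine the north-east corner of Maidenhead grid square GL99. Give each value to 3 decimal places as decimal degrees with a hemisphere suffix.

Field G=6, L=11: +6·20° lon, +11·10° lat → SW at lon -60°, lat 20°.
Square 9, 9: +9·2° lon, +9·1° lat → SW at lon -42°, lat 29°.
Cell spans 2° lon × 1° lat. NE corner is SW corner plus one full cell.
latitude 30.000° N, longitude 40.000° W.

30.000° N, 40.000° W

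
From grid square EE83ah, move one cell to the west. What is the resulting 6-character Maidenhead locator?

EE73xh

Longitude subsquare a = 0; −1 → -1, wraps to 23 = x, carry into square.
Longitude square 8; −1 → 7.
The latitude characters are unchanged.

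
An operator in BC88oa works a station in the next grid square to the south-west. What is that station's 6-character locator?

BC87nx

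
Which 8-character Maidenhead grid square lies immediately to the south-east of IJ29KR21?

IJ29kr30

Longitude extended square 2; +1 → 3.
Latitude extended square 1; −1 → 0.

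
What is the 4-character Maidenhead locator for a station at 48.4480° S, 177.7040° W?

AE11

Add 180° to longitude and 90° to latitude: 2.30, 41.55.
Field: 2.30/20 → 0 → A, 41.55/10 → 4 → E; chars AE.
Square: 2.30/2 → 1, 1.55/1 → 1; chars 11.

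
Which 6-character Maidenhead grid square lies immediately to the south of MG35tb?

MG35ta

Latitude subsquare b = 1; −1 → 0 = a.
The longitude characters are unchanged.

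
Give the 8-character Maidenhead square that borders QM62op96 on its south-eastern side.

Longitude extended square 9; +1 → 10, wraps to 0, carry into subsquare.
Longitude subsquare o = 14; +1 → 15 = p.
Latitude extended square 6; −1 → 5.

QM62pp05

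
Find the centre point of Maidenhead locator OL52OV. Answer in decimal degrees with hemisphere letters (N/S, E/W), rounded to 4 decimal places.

22.8958° N, 111.2083° E

Field O=14, L=11: +14·20° lon, +11·10° lat → SW at lon 100°, lat 20°.
Square 5, 2: +5·2° lon, +2·1° lat → SW at lon 110°, lat 22°.
Subsquare o=14, v=21: +14·0.0833333° lon, +21·0.0416667° lat → SW at lon 111.167°, lat 22.875°.
Cell spans 0.0833333° lon × 0.0416667° lat. Centre is SW corner plus half of each.
latitude 22.8958° N, longitude 111.2083° E.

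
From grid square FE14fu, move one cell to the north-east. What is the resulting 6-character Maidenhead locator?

FE14gv

Longitude subsquare f = 5; +1 → 6 = g.
Latitude subsquare u = 20; +1 → 21 = v.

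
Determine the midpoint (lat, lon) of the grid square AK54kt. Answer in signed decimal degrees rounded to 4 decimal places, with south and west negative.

14.8125, -169.1250

Field A=0, K=10: +0·20° lon, +10·10° lat → SW at lon -180°, lat 10°.
Square 5, 4: +5·2° lon, +4·1° lat → SW at lon -170°, lat 14°.
Subsquare k=10, t=19: +10·0.0833333° lon, +19·0.0416667° lat → SW at lon -169.167°, lat 14.7917°.
Cell spans 0.0833333° lon × 0.0416667° lat. Centre is SW corner plus half of each.
latitude 14.8125, longitude -169.1250.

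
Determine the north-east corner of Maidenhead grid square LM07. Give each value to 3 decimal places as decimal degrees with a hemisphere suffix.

38.000° N, 42.000° E

Field L=11, M=12: +11·20° lon, +12·10° lat → SW at lon 40°, lat 30°.
Square 0, 7: +0·2° lon, +7·1° lat → SW at lon 40°, lat 37°.
Cell spans 2° lon × 1° lat. NE corner is SW corner plus one full cell.
latitude 38.000° N, longitude 42.000° E.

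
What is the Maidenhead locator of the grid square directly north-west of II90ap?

II80xq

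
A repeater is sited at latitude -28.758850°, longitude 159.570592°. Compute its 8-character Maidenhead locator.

Offset from 180°W / 90°S: lon 339.57059°, lat 61.24115°.
Field (20°×10°, letters A–R): 339.57059/20 → 16 → Q, 61.24115/10 → 6 → G; chars QG.
Square (2°×1°, digits 0–9): 19.57059/2 → 9, 1.24115/1 → 1; chars 91.
Subsquare (5′×2.5′, letters a–x): 1.57059/0.0833333 → 18 → s, 0.24115/0.0416667 → 5 → f; chars sf.
Extended square (30″×15″, digits 0–9): 0.07059/0.00833333 → 8, 0.03282/0.00416667 → 7; chars 87.

QG91sf87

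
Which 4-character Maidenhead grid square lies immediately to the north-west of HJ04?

Longitude square 0; −1 → -1, wraps to 9, carry into field.
Longitude field H = 7; −1 → 6 = G.
Latitude square 4; +1 → 5.

GJ95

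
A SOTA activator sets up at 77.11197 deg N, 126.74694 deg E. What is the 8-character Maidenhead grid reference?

PQ37ic96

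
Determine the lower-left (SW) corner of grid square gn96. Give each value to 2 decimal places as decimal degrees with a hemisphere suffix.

Field G=6, N=13: +6·20° lon, +13·10° lat → SW at lon -60°, lat 40°.
Square 9, 6: +9·2° lon, +6·1° lat → SW at lon -42°, lat 46°.
latitude 46.00° N, longitude 42.00° W.

46.00° N, 42.00° W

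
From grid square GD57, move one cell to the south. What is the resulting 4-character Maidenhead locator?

GD56

Latitude square 7; −1 → 6.
The longitude characters are unchanged.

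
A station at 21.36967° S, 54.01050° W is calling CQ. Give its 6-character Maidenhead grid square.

Add 180° to longitude and 90° to latitude: 125.9895, 68.6303.
Field (20°×10°, letters A–R): lon ⌊125.9895/20⌋ = 6 → G; lat ⌊68.6303/10⌋ = 6 → G.
Square (2°×1°, digits 0–9): lon ⌊5.9895/2⌋ = 2; lat ⌊8.6303/1⌋ = 8.
Subsquare (5′×2.5′, letters a–x): lon ⌊1.9895/0.0833333⌋ = 23 → x; lat ⌊0.6303/0.0416667⌋ = 15 → p.

GG28xp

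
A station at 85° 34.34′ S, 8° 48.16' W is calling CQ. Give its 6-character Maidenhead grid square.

IA54ok

Add 180° to longitude and 90° to latitude: 171.1973, 4.4277.
Field: lon ⌊171.1973/20⌋ = 8 → I; lat ⌊4.4277/10⌋ = 0 → A.
Square: lon ⌊11.1973/2⌋ = 5; lat ⌊4.4277/1⌋ = 4.
Subsquare: lon ⌊1.1973/0.0833333⌋ = 14 → o; lat ⌊0.4277/0.0416667⌋ = 10 → k.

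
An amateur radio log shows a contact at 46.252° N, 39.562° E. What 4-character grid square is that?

KN96

Add 180° to longitude and 90° to latitude: 219.56, 136.25.
Field: lon ⌊219.56/20⌋ = 10 → K; lat ⌊136.25/10⌋ = 13 → N.
Square: lon ⌊19.56/2⌋ = 9; lat ⌊6.25/1⌋ = 6.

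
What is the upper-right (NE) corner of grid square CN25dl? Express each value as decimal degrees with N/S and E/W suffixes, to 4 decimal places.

45.5000° N, 135.6667° W

Field C=2, N=13: +2·20° lon, +13·10° lat → SW at lon -140°, lat 40°.
Square 2, 5: +2·2° lon, +5·1° lat → SW at lon -136°, lat 45°.
Subsquare d=3, l=11: +3·0.0833333° lon, +11·0.0416667° lat → SW at lon -135.75°, lat 45.4583°.
Cell spans 0.0833333° lon × 0.0416667° lat. NE corner is SW corner plus one full cell.
latitude 45.5000° N, longitude 135.6667° W.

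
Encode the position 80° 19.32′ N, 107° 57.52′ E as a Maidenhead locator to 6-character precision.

OR30xh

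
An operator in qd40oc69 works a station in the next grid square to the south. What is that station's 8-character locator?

Latitude extended square 9; −1 → 8.
The longitude characters are unchanged.

QD40oc68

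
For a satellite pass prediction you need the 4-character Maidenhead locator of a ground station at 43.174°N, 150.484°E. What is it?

QN53

Offset from 180°W / 90°S: lon 330.48°, lat 133.17°.
Field: 330.48/20 → 16 → Q, 133.17/10 → 13 → N; chars QN.
Square: 10.48/2 → 5, 3.17/1 → 3; chars 53.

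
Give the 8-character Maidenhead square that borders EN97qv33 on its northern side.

Latitude extended square 3; +1 → 4.
The longitude characters are unchanged.

EN97qv34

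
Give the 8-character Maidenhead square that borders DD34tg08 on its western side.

DD34sg98

Longitude extended square 0; −1 → -1, wraps to 9, carry into subsquare.
Longitude subsquare t = 19; −1 → 18 = s.
The latitude characters are unchanged.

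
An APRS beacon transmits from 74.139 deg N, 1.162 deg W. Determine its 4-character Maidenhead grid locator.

IQ94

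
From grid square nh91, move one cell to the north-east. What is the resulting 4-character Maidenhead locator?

OH02

Longitude square 9; +1 → 10, wraps to 0, carry into field.
Longitude field N = 13; +1 → 14 = O.
Latitude square 1; +1 → 2.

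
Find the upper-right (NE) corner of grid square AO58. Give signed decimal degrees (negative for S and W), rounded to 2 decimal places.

Field A=0, O=14: +0·20° lon, +14·10° lat → SW at lon -180°, lat 50°.
Square 5, 8: +5·2° lon, +8·1° lat → SW at lon -170°, lat 58°.
Cell spans 2° lon × 1° lat. NE corner is SW corner plus one full cell.
latitude 59.00, longitude -168.00.

59.00, -168.00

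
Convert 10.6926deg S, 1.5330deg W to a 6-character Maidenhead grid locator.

Shift to the Maidenhead origin (180°W, 90°S): lon 178.4670, lat 79.3074.
Field (20°×10°, letters A–R): lon ⌊178.4670/20⌋ = 8 → I; lat ⌊79.3074/10⌋ = 7 → H.
Square (2°×1°, digits 0–9): lon ⌊18.4670/2⌋ = 9; lat ⌊9.3074/1⌋ = 9.
Subsquare (5′×2.5′, letters a–x): lon ⌊0.4670/0.0833333⌋ = 5 → f; lat ⌊0.3074/0.0416667⌋ = 7 → h.

IH99fh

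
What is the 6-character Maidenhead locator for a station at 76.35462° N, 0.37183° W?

IQ96ti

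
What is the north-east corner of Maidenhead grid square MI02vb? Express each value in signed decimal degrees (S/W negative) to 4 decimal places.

-7.9167, 61.8333

Field M=12, I=8: +12·20° lon, +8·10° lat → SW at lon 60°, lat -10°.
Square 0, 2: +0·2° lon, +2·1° lat → SW at lon 60°, lat -8°.
Subsquare v=21, b=1: +21·0.0833333° lon, +1·0.0416667° lat → SW at lon 61.75°, lat -7.95833°.
Cell spans 0.0833333° lon × 0.0416667° lat. NE corner is SW corner plus one full cell.
latitude -7.9167, longitude 61.8333.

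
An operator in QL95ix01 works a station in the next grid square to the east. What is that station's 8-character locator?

QL95ix11

Longitude extended square 0; +1 → 1.
The latitude characters are unchanged.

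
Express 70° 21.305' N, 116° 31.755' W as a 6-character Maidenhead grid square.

DQ10ri

Offset from 180°W / 90°S: lon 63.4707°, lat 160.3551°.
Field: lon ⌊63.4707/20⌋ = 3 → D; lat ⌊160.3551/10⌋ = 16 → Q.
Square: lon ⌊3.4707/2⌋ = 1; lat ⌊0.3551/1⌋ = 0.
Subsquare: lon ⌊1.4707/0.0833333⌋ = 17 → r; lat ⌊0.3551/0.0416667⌋ = 8 → i.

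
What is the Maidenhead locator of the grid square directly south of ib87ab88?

IB87ab87

Latitude extended square 8; −1 → 7.
The longitude characters are unchanged.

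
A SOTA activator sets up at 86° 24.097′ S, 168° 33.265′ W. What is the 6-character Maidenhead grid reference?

Add 180° to longitude and 90° to latitude: 11.4456, 3.5984.
Field (20°×10°, letters A–R): 11.4456/20 → 0 → A, 3.5984/10 → 0 → A; chars AA.
Square (2°×1°, digits 0–9): 11.4456/2 → 5, 3.5984/1 → 3; chars 53.
Subsquare (5′×2.5′, letters a–x): 1.4456/0.0833333 → 17 → r, 0.5984/0.0416667 → 14 → o; chars ro.

AA53ro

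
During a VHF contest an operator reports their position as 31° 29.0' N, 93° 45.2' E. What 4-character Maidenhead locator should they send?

Add 180° to longitude and 90° to latitude: 273.75, 121.48.
Field: lon ⌊273.75/20⌋ = 13 → N; lat ⌊121.48/10⌋ = 12 → M.
Square: lon ⌊13.75/2⌋ = 6; lat ⌊1.48/1⌋ = 1.

NM61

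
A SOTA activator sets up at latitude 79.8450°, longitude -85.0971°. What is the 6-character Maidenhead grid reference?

EQ79ku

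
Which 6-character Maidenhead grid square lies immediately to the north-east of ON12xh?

ON22ai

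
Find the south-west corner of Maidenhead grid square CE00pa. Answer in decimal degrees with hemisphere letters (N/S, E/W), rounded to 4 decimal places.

Field C=2, E=4: +2·20° lon, +4·10° lat → SW at lon -140°, lat -50°.
Square 0, 0: +0·2° lon, +0·1° lat → SW at lon -140°, lat -50°.
Subsquare p=15, a=0: +15·0.0833333° lon, +0·0.0416667° lat → SW at lon -138.75°, lat -50°.
latitude 50.0000° S, longitude 138.7500° W.

50.0000° S, 138.7500° W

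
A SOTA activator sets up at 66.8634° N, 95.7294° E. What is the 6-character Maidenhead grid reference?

Add 180° to longitude and 90° to latitude: 275.7294, 156.8634.
Field (20°×10°, letters A–R): 275.7294/20 → 13 → N, 156.8634/10 → 15 → P; chars NP.
Square (2°×1°, digits 0–9): 15.7294/2 → 7, 6.8634/1 → 6; chars 76.
Subsquare (5′×2.5′, letters a–x): 1.7294/0.0833333 → 20 → u, 0.8634/0.0416667 → 20 → u; chars uu.

NP76uu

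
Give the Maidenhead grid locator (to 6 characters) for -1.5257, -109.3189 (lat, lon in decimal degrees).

DI58il

Offset from 180°W / 90°S: lon 70.6811°, lat 88.4743°.
Field: lon ⌊70.6811/20⌋ = 3 → D; lat ⌊88.4743/10⌋ = 8 → I.
Square: lon ⌊10.6811/2⌋ = 5; lat ⌊8.4743/1⌋ = 8.
Subsquare: lon ⌊0.6811/0.0833333⌋ = 8 → i; lat ⌊0.4743/0.0416667⌋ = 11 → l.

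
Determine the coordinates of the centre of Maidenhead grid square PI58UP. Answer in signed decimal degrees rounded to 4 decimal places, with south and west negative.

-1.3542, 131.7083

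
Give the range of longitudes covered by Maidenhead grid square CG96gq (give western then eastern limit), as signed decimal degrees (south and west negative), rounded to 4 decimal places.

Field C=2, G=6: +2·20° lon, +6·10° lat → SW at lon -140°, lat -30°.
Square 9, 6: +9·2° lon, +6·1° lat → SW at lon -122°, lat -24°.
Subsquare g=6, q=16: +6·0.0833333° lon, +16·0.0416667° lat → SW at lon -121.5°, lat -23.3333°.
Cell spans 0.0833333° lon × 0.0416667° lat.
west -121.5000, east -121.4167.

-121.5000, -121.4167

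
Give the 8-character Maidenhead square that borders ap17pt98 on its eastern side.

AP17qt08

Longitude extended square 9; +1 → 10, wraps to 0, carry into subsquare.
Longitude subsquare p = 15; +1 → 16 = q.
The latitude characters are unchanged.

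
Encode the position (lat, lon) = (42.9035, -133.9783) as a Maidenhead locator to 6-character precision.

Shift to the Maidenhead origin (180°W, 90°S): lon 46.0217, lat 132.9035.
Field: 46.0217/20 → 2 → C, 132.9035/10 → 13 → N; chars CN.
Square: 6.0217/2 → 3, 2.9035/1 → 2; chars 32.
Subsquare: 0.0217/0.0833333 → 0 → a, 0.9035/0.0416667 → 21 → v; chars av.

CN32av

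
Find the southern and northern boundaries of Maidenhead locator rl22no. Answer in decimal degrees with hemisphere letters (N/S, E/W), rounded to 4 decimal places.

Field R=17, L=11: +17·20° lon, +11·10° lat → SW at lon 160°, lat 20°.
Square 2, 2: +2·2° lon, +2·1° lat → SW at lon 164°, lat 22°.
Subsquare n=13, o=14: +13·0.0833333° lon, +14·0.0416667° lat → SW at lon 165.083°, lat 22.5833°.
Cell spans 0.0833333° lon × 0.0416667° lat.
south 22.5833° N, north 22.6250° N.

22.5833° N, 22.6250° N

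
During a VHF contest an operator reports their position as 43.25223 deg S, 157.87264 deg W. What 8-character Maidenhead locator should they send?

BE16br59

Shift to the Maidenhead origin (180°W, 90°S): lon 22.12736, lat 46.74777.
Field: 22.12736/20 → 1 → B, 46.74777/10 → 4 → E; chars BE.
Square: 2.12736/2 → 1, 6.74777/1 → 6; chars 16.
Subsquare: 0.12736/0.0833333 → 1 → b, 0.74777/0.0416667 → 17 → r; chars br.
Extended square: 0.04403/0.00833333 → 5, 0.03944/0.00416667 → 9; chars 59.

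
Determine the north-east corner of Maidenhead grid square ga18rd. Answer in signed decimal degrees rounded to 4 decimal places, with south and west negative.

Field G=6, A=0: +6·20° lon, +0·10° lat → SW at lon -60°, lat -90°.
Square 1, 8: +1·2° lon, +8·1° lat → SW at lon -58°, lat -82°.
Subsquare r=17, d=3: +17·0.0833333° lon, +3·0.0416667° lat → SW at lon -56.5833°, lat -81.875°.
Cell spans 0.0833333° lon × 0.0416667° lat. NE corner is SW corner plus one full cell.
latitude -81.8333, longitude -56.5000.

-81.8333, -56.5000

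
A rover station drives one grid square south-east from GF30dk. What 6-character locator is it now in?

Longitude subsquare d = 3; +1 → 4 = e.
Latitude subsquare k = 10; −1 → 9 = j.

GF30ej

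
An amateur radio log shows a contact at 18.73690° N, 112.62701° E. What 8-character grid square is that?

Add 180° to longitude and 90° to latitude: 292.62701, 108.73690.
Field: lon ⌊292.62701/20⌋ = 14 → O; lat ⌊108.73690/10⌋ = 10 → K.
Square: lon ⌊12.62701/2⌋ = 6; lat ⌊8.73690/1⌋ = 8.
Subsquare: lon ⌊0.62701/0.0833333⌋ = 7 → h; lat ⌊0.73690/0.0416667⌋ = 17 → r.
Extended square: lon ⌊0.04368/0.00833333⌋ = 5; lat ⌊0.02857/0.00416667⌋ = 6.

OK68hr56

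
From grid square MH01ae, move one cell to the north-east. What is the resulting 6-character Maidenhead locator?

MH01bf

Longitude subsquare a = 0; +1 → 1 = b.
Latitude subsquare e = 4; +1 → 5 = f.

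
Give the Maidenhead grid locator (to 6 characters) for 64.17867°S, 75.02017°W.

Add 180° to longitude and 90° to latitude: 104.9798, 25.8213.
Field: lon ⌊104.9798/20⌋ = 5 → F; lat ⌊25.8213/10⌋ = 2 → C.
Square: lon ⌊4.9798/2⌋ = 2; lat ⌊5.8213/1⌋ = 5.
Subsquare: lon ⌊0.9798/0.0833333⌋ = 11 → l; lat ⌊0.8213/0.0416667⌋ = 19 → t.

FC25lt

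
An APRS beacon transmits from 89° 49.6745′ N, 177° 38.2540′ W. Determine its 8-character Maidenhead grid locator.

AR19et38

Shift to the Maidenhead origin (180°W, 90°S): lon 2.36243, lat 179.82791.
Field: lon ⌊2.36243/20⌋ = 0 → A; lat ⌊179.82791/10⌋ = 17 → R.
Square: lon ⌊2.36243/2⌋ = 1; lat ⌊9.82791/1⌋ = 9.
Subsquare: lon ⌊0.36243/0.0833333⌋ = 4 → e; lat ⌊0.82791/0.0416667⌋ = 19 → t.
Extended square: lon ⌊0.02910/0.00833333⌋ = 3; lat ⌊0.03624/0.00416667⌋ = 8.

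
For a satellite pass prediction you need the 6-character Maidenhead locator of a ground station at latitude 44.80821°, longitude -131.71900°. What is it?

CN44dt

Add 180° to longitude and 90° to latitude: 48.2810, 134.8082.
Field (20°×10°, letters A–R): 48.2810/20 → 2 → C, 134.8082/10 → 13 → N; chars CN.
Square (2°×1°, digits 0–9): 8.2810/2 → 4, 4.8082/1 → 4; chars 44.
Subsquare (5′×2.5′, letters a–x): 0.2810/0.0833333 → 3 → d, 0.8082/0.0416667 → 19 → t; chars dt.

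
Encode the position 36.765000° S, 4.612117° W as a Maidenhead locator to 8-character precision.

IF73qf66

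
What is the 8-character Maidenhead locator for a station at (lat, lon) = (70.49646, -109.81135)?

Offset from 180°W / 90°S: lon 70.18865°, lat 160.49646°.
Field: lon ⌊70.18865/20⌋ = 3 → D; lat ⌊160.49646/10⌋ = 16 → Q.
Square: lon ⌊10.18865/2⌋ = 5; lat ⌊0.49646/1⌋ = 0.
Subsquare: lon ⌊0.18865/0.0833333⌋ = 2 → c; lat ⌊0.49646/0.0416667⌋ = 11 → l.
Extended square: lon ⌊0.02198/0.00833333⌋ = 2; lat ⌊0.03813/0.00416667⌋ = 9.

DQ50cl29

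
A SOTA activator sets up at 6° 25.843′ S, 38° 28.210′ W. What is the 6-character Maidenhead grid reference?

HI03sn

Add 180° to longitude and 90° to latitude: 141.5298, 83.5693.
Field (20°×10°, letters A–R): 141.5298/20 → 7 → H, 83.5693/10 → 8 → I; chars HI.
Square (2°×1°, digits 0–9): 1.5298/2 → 0, 3.5693/1 → 3; chars 03.
Subsquare (5′×2.5′, letters a–x): 1.5298/0.0833333 → 18 → s, 0.5693/0.0416667 → 13 → n; chars sn.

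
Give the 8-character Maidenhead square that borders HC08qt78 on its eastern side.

HC08qt88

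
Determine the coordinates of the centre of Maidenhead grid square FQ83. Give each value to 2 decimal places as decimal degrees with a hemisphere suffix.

Field F=5, Q=16: +5·20° lon, +16·10° lat → SW at lon -80°, lat 70°.
Square 8, 3: +8·2° lon, +3·1° lat → SW at lon -64°, lat 73°.
Cell spans 2° lon × 1° lat. Centre is SW corner plus half of each.
latitude 73.50° N, longitude 63.00° W.

73.50° N, 63.00° W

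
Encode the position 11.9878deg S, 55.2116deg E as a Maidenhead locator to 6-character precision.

Shift to the Maidenhead origin (180°W, 90°S): lon 235.2116, lat 78.0122.
Field: lon ⌊235.2116/20⌋ = 11 → L; lat ⌊78.0122/10⌋ = 7 → H.
Square: lon ⌊15.2116/2⌋ = 7; lat ⌊8.0122/1⌋ = 8.
Subsquare: lon ⌊1.2116/0.0833333⌋ = 14 → o; lat ⌊0.0122/0.0416667⌋ = 0 → a.

LH78oa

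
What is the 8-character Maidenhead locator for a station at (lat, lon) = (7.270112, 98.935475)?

Add 180° to longitude and 90° to latitude: 278.93547, 97.27011.
Field (20°×10°, letters A–R): lon ⌊278.93547/20⌋ = 13 → N; lat ⌊97.27011/10⌋ = 9 → J.
Square (2°×1°, digits 0–9): lon ⌊18.93547/2⌋ = 9; lat ⌊7.27011/1⌋ = 7.
Subsquare (5′×2.5′, letters a–x): lon ⌊0.93547/0.0833333⌋ = 11 → l; lat ⌊0.27011/0.0416667⌋ = 6 → g.
Extended square (30″×15″, digits 0–9): lon ⌊0.01881/0.00833333⌋ = 2; lat ⌊0.02011/0.00416667⌋ = 4.

NJ97lg24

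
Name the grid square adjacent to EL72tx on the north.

Latitude subsquare x = 23; +1 → 24, wraps to 0 = a, carry into square.
Latitude square 2; +1 → 3.
The longitude characters are unchanged.

EL73ta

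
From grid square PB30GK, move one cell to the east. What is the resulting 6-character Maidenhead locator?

PB30hk

Longitude subsquare g = 6; +1 → 7 = h.
The latitude characters are unchanged.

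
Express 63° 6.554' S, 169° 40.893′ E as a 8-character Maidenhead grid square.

Offset from 180°W / 90°S: lon 349.68155°, lat 26.89077°.
Field: 349.68155/20 → 17 → R, 26.89077/10 → 2 → C; chars RC.
Square: 9.68155/2 → 4, 6.89077/1 → 6; chars 46.
Subsquare: 1.68155/0.0833333 → 20 → u, 0.89077/0.0416667 → 21 → v; chars uv.
Extended square: 0.01488/0.00833333 → 1, 0.01577/0.00416667 → 3; chars 13.

RC46uv13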